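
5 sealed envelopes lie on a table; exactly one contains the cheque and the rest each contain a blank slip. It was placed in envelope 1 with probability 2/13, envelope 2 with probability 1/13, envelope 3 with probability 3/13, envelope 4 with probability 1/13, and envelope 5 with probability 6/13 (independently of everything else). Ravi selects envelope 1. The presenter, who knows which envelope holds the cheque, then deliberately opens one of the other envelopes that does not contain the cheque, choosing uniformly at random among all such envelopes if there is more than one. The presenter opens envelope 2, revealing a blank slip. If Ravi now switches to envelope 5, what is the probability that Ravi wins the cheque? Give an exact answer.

12/23

Condition on the true location of the cheque.
If it is in envelope 1 (prior 2/13): the presenter has 4 equally likely choices, so probability 1/4; weight (2/13)·(1/4) = 1/26.
If it is in envelope 2 (prior 1/13): the presenter opened envelope 2, so this case is ruled out; weight (1/13)·0 = 0.
If it is in envelope 3 (prior 3/13): the presenter has 3 equally likely choices, so probability 1/3; weight (3/13)·(1/3) = 1/13.
If it is in envelope 4 (prior 1/13): the presenter has 3 equally likely choices, so probability 1/3; weight (1/13)·(1/3) = 1/39.
If it is in envelope 5 (prior 6/13): the presenter has 3 equally likely choices, so probability 1/3; weight (6/13)·(1/3) = 2/13.
The weights sum to 23/78.
So P(the cheque in envelope 5 | the presenter opened envelope 2) = (2/13) / (23/78) = 12/23.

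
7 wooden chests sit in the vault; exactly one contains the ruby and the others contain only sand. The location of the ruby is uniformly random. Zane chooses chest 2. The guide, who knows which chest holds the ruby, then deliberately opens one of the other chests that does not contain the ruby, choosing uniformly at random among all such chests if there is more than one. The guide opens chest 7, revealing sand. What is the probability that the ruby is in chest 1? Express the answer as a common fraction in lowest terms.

Consider each possible location of the ruby in turn.
If it is in any of chests 1, 3, 4, 5, and 6 (prior 1/7 each): the guide has 5 equally likely choices, so probability 1/5; weight (1/7)·(1/5) = 1/35 each.
If it is in chest 2 (prior 1/7): the guide has 6 equally likely choices, so probability 1/6; weight (1/7)·(1/6) = 1/42.
If it is in chest 7 (prior 1/7): the guide opened chest 7, so this case is ruled out; weight (1/7)·0 = 0.
The weights sum to 1/6.
So P(the ruby in chest 1 | the guide opened chest 7) = (1/35) / (1/6) = 6/35.

6/35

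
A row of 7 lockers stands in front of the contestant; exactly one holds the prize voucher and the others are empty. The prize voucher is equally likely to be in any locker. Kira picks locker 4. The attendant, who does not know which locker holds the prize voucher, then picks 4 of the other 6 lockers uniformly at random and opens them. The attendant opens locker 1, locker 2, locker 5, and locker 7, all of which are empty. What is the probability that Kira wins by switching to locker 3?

Because the attendant chose which lockers to open without knowing where the prize voucher is, the choice is independent of the prize location. Learning that none of the 4 opened lockers holds the prize voucher simply rules out those 4 locations and leaves the remaining 3 lockers still equally likely by symmetry.
So P(the prize voucher in locker 3) = 1/3.

1/3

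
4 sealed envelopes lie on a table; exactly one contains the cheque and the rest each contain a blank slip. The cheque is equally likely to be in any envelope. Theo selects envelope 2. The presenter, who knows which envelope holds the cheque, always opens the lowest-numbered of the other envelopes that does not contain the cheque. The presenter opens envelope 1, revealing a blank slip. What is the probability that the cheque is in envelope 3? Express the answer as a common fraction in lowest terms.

1/3

Consider each possible location of the cheque in turn.
If it is in envelope 1 (prior 1/4): the presenter opened envelope 1, so this case is ruled out; weight (1/4)·0 = 0.
If it is in any of envelopes 2, 3, and 4 (prior 1/4 each): envelope 1 is the lowest-numbered option available, probability 1; weight (1/4)·1 = 1/4 each.
The weights sum to 3/4.
So P(the cheque in envelope 3 | the presenter opened envelope 1) = (1/4) / (3/4) = 1/3.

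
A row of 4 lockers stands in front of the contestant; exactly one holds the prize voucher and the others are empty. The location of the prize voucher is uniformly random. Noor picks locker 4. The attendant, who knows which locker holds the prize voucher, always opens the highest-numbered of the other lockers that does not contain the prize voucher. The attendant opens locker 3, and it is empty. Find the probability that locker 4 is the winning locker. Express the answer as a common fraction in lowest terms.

1/3

Consider each possible location of the prize voucher in turn.
If it is in any of lockers 1, 2, and 4 (prior 1/4 each): locker 3 is the highest-numbered option available, probability 1; weight (1/4)·1 = 1/4 each.
If it is in locker 3 (prior 1/4): the attendant opened locker 3, so this case is ruled out; weight (1/4)·0 = 0.
The weights sum to 3/4.
So P(the prize voucher in locker 4 | the attendant opened locker 3) = (1/4) / (3/4) = 1/3.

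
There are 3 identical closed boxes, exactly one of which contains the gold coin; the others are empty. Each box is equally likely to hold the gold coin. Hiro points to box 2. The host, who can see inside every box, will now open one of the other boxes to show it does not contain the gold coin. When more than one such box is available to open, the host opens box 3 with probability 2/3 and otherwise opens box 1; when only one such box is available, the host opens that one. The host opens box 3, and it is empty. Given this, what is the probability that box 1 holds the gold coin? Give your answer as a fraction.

3/5

Apply Bayes' rule, conditioning on where the gold coin actually is.
If it is in box 1 (prior 1/3): only box 3 is available, probability 1; weight (1/3)·1 = 1/3.
If it is in box 2 (prior 1/3): box 3 is available, opened with probability 2/3; weight (1/3)·(2/3) = 2/9.
If it is in box 3 (prior 1/3): the host opened box 3, so this case is ruled out; weight (1/3)·0 = 0.
The weights sum to 5/9.
So P(the gold coin in box 1 | the host opened box 3) = (1/3) / (5/9) = 3/5.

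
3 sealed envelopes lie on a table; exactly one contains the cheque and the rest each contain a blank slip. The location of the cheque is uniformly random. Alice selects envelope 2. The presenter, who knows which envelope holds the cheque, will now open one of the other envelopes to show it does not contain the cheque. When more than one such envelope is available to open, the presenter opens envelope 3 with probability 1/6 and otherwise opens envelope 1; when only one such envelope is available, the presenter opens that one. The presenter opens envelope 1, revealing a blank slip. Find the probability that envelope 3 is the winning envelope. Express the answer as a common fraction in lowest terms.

6/11

Apply Bayes' rule, conditioning on where the cheque actually is.
If it is in envelope 1 (prior 1/3): the presenter opened envelope 1, so this case is ruled out; weight (1/3)·0 = 0.
If it is in envelope 2 (prior 1/3): envelope 3 is available but not opened, probability 5/6; weight (1/3)·(5/6) = 5/18.
If it is in envelope 3 (prior 1/3): only envelope 1 is available, probability 1; weight (1/3)·1 = 1/3.
The weights sum to 11/18.
So P(the cheque in envelope 3 | the presenter opened envelope 1) = (1/3) / (11/18) = 6/11.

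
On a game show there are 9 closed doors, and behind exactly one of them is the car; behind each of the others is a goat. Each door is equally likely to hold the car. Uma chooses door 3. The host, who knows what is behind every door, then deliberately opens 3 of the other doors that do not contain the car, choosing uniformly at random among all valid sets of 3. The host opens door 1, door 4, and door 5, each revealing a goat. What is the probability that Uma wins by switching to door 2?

8/45

Consider each possible location of the car in turn.
If it is behind any of doors 1, 4, and 5 (prior 1/9 each): that door was opened and seen not to hold the prize — ruled out; weight (1/9)·0 = 0 each.
If it is behind any of doors 2, 6, 7, 8, and 9 (prior 1/9 each): the host has 35 equally likely choices, so probability 1/35; weight (1/9)·(1/35) = 1/315 each.
If it is behind door 3 (prior 1/9): the host has 56 equally likely choices, so probability 1/56; weight (1/9)·(1/56) = 1/504.
The weights sum to 1/56.
So P(the car behind door 2 | the host opened door 1, door 4, and door 5) = (1/315) / (1/56) = 8/45.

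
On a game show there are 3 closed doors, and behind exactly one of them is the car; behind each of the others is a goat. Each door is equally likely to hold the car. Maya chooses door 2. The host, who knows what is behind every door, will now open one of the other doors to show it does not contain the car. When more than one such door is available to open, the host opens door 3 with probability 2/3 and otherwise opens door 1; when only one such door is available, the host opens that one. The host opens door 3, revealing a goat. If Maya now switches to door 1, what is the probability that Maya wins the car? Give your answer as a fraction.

Consider each possible location of the car in turn.
If it is behind door 1 (prior 1/3): only door 3 is available, probability 1; weight (1/3)·1 = 1/3.
If it is behind door 2 (prior 1/3): door 3 is available, opened with probability 2/3; weight (1/3)·(2/3) = 2/9.
If it is behind door 3 (prior 1/3): the host opened door 3, so this case is ruled out; weight (1/3)·0 = 0.
The weights sum to 5/9.
So P(the car behind door 1 | the host opened door 3) = (1/3) / (5/9) = 3/5.

3/5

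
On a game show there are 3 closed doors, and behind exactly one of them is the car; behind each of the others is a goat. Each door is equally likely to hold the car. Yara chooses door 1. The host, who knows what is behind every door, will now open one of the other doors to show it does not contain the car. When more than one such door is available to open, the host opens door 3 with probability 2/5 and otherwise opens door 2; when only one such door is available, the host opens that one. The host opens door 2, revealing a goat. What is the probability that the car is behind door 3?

5/8

Apply Bayes' rule, conditioning on where the car actually is.
If it is behind door 1 (prior 1/3): door 3 is available but not opened, probability 3/5; weight (1/3)·(3/5) = 1/5.
If it is behind door 2 (prior 1/3): the host opened door 2, so this case is ruled out; weight (1/3)·0 = 0.
If it is behind door 3 (prior 1/3): only door 2 is available, probability 1; weight (1/3)·1 = 1/3.
The weights sum to 8/15.
So P(the car behind door 3 | the host opened door 2) = (1/3) / (8/15) = 5/8.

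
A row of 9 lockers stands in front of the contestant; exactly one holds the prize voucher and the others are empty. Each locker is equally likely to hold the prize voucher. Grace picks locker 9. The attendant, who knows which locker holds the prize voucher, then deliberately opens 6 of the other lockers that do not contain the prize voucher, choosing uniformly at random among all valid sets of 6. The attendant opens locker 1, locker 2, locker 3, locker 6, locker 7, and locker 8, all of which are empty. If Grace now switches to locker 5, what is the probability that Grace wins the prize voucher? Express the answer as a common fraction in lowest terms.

Consider each possible location of the prize voucher in turn.
If it is in any of lockers 1, 2, 3, 6, 7, and 8 (prior 1/9 each): that locker was opened and seen not to hold the prize — ruled out; weight (1/9)·0 = 0 each.
If it is in either of lockers 4 and 5 (prior 1/9 each): the attendant has 7 equally likely choices, so probability 1/7; weight (1/9)·(1/7) = 1/63 each.
If it is in locker 9 (prior 1/9): the attendant has 28 equally likely choices, so probability 1/28; weight (1/9)·(1/28) = 1/252.
The weights sum to 1/28.
So P(the prize voucher in locker 5 | the attendant opened locker 1, locker 2, locker 3, locker 6, locker 7, and locker 8) = (1/63) / (1/28) = 4/9.

4/9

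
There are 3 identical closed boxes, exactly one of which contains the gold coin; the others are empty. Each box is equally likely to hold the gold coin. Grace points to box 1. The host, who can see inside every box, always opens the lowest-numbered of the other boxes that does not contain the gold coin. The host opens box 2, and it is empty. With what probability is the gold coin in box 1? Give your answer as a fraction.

Apply Bayes' rule, conditioning on where the gold coin actually is.
If it is in either of boxes 1 and 3 (prior 1/3 each): box 2 is the lowest-numbered option available, probability 1; weight (1/3)·1 = 1/3 each.
If it is in box 2 (prior 1/3): the host opened box 2, so this case is ruled out; weight (1/3)·0 = 0.
The weights sum to 2/3.
So P(the gold coin in box 1 | the host opened box 2) = (1/3) / (2/3) = 1/2.

1/2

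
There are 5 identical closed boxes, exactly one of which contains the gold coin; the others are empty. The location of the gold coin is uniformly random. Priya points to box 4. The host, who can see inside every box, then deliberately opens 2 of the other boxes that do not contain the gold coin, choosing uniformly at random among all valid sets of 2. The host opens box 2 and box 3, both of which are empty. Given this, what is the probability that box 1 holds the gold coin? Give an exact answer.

2/5

Consider each possible location of the gold coin in turn.
If it is in either of boxes 1 and 5 (prior 1/5 each): the host has 3 equally likely choices, so probability 1/3; weight (1/5)·(1/3) = 1/15 each.
If it is in either of boxes 2 and 3 (prior 1/5 each): that box was opened and seen not to hold the prize — ruled out; weight (1/5)·0 = 0 each.
If it is in box 4 (prior 1/5): the host has 6 equally likely choices, so probability 1/6; weight (1/5)·(1/6) = 1/30.
The weights sum to 1/6.
So P(the gold coin in box 1 | the host opened box 2 and box 3) = (1/15) / (1/6) = 2/5.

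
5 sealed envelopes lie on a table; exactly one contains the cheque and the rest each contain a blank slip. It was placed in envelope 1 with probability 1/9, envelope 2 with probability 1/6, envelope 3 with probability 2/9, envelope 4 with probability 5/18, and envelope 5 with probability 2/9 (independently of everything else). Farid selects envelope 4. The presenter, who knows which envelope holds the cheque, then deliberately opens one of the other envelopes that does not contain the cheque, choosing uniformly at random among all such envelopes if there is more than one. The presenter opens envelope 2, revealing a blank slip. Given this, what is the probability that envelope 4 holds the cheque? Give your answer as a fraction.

3/11

Apply Bayes' rule, conditioning on where the cheque actually is.
If it is in envelope 1 (prior 1/9): the presenter has 3 equally likely choices, so probability 1/3; weight (1/9)·(1/3) = 1/27.
If it is in envelope 2 (prior 1/6): the presenter opened envelope 2, so this case is ruled out; weight (1/6)·0 = 0.
If it is in either of envelopes 3 and 5 (prior 2/9 each): the presenter has 3 equally likely choices, so probability 1/3; weight (2/9)·(1/3) = 2/27 each.
If it is in envelope 4 (prior 5/18): the presenter has 4 equally likely choices, so probability 1/4; weight (5/18)·(1/4) = 5/72.
The weights sum to 55/216.
So P(the cheque in envelope 4 | the presenter opened envelope 2) = (5/72) / (55/216) = 3/11.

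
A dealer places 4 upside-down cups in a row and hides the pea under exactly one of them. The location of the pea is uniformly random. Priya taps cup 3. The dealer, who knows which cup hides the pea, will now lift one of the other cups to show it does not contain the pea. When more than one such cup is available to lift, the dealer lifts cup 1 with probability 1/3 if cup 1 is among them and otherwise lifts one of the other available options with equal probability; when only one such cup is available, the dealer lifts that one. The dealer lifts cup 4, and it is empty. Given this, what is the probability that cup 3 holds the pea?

Condition on the true location of the pea.
If it is under cup 1 (prior 1/4): cup 1 holds the prize so is unavailable; the dealer chooses uniformly among the 2 others, probability 1/2; weight (1/4)·(1/2) = 1/8.
If it is under cup 2 (prior 1/4): cup 1 is available but not opened, probability 2/3; weight (1/4)·(2/3) = 1/6.
If it is under cup 3 (prior 1/4): cup 1 is available but not opened; cup 4 gets probability (1 − 1/3)/2 = 1/3; weight (1/4)·(1/3) = 1/12.
If it is under cup 4 (prior 1/4): the dealer opened cup 4, so this case is ruled out; weight (1/4)·0 = 0.
The weights sum to 3/8.
So P(the pea under cup 3 | the dealer opened cup 4) = (1/12) / (3/8) = 2/9.

2/9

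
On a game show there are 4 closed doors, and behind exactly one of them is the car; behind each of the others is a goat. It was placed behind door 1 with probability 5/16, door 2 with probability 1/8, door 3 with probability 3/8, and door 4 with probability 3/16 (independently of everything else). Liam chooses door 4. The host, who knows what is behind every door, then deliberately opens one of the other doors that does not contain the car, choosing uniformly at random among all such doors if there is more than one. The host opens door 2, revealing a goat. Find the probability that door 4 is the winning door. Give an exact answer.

Apply Bayes' rule, conditioning on where the car actually is.
If it is behind door 1 (prior 5/16): the host has 2 equally likely choices, so probability 1/2; weight (5/16)·(1/2) = 5/32.
If it is behind door 2 (prior 1/8): the host opened door 2, so this case is ruled out; weight (1/8)·0 = 0.
If it is behind door 3 (prior 3/8): the host has 2 equally likely choices, so probability 1/2; weight (3/8)·(1/2) = 3/16.
If it is behind door 4 (prior 3/16): the host has 3 equally likely choices, so probability 1/3; weight (3/16)·(1/3) = 1/16.
The weights sum to 13/32.
So P(the car behind door 4 | the host opened door 2) = (1/16) / (13/32) = 2/13.

2/13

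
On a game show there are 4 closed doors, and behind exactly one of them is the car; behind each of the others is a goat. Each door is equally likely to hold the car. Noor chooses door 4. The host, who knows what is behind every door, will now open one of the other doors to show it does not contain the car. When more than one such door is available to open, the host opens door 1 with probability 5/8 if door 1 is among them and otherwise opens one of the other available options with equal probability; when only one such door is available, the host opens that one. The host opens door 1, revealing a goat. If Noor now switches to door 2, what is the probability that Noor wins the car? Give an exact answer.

Condition on the true location of the car.
If it is behind door 1 (prior 1/4): the host opened door 1, so this case is ruled out; weight (1/4)·0 = 0.
If it is behind any of doors 2, 3, and 4 (prior 1/4 each): door 1 is available, opened with probability 5/8; weight (1/4)·(5/8) = 5/32 each.
The weights sum to 15/32.
So P(the car behind door 2 | the host opened door 1) = (5/32) / (15/32) = 1/3.

1/3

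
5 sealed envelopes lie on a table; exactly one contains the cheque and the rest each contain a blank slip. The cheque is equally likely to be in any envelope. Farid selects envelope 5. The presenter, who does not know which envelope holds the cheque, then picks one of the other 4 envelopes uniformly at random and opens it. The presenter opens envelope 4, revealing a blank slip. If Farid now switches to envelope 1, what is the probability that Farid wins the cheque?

1/4

Because the presenter chose which envelope to open without knowing where the cheque is, the choice is independent of the prize location. Learning that envelope 4 does not hold the cheque simply rules out that one location and leaves the remaining 4 envelopes still equally likely by symmetry.
So P(the cheque in envelope 1) = 1/4.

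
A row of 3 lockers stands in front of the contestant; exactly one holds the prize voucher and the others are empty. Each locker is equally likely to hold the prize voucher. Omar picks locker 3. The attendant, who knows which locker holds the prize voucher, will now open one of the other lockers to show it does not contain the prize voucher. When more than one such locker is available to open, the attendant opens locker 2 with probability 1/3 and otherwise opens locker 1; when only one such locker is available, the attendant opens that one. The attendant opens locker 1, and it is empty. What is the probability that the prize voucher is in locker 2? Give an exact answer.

3/5

Apply Bayes' rule, conditioning on where the prize voucher actually is.
If it is in locker 1 (prior 1/3): the attendant opened locker 1, so this case is ruled out; weight (1/3)·0 = 0.
If it is in locker 2 (prior 1/3): only locker 1 is available, probability 1; weight (1/3)·1 = 1/3.
If it is in locker 3 (prior 1/3): locker 2 is available but not opened, probability 2/3; weight (1/3)·(2/3) = 2/9.
The weights sum to 5/9.
So P(the prize voucher in locker 2 | the attendant opened locker 1) = (1/3) / (5/9) = 3/5.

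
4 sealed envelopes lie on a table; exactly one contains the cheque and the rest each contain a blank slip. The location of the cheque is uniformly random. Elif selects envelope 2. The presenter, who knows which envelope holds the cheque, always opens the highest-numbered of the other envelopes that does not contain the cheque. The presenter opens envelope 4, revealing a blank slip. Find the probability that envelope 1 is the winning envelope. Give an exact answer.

Condition on the true location of the cheque.
If it is in any of envelopes 1, 2, and 3 (prior 1/4 each): envelope 4 is the highest-numbered option available, probability 1; weight (1/4)·1 = 1/4 each.
If it is in envelope 4 (prior 1/4): the presenter opened envelope 4, so this case is ruled out; weight (1/4)·0 = 0.
The weights sum to 3/4.
So P(the cheque in envelope 1 | the presenter opened envelope 4) = (1/4) / (3/4) = 1/3.

1/3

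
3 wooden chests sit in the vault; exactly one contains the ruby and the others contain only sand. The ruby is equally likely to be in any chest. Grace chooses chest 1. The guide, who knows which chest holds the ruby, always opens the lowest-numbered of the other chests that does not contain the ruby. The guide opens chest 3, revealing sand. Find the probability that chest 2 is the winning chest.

Condition on the true location of the ruby.
If it is in chest 1 (prior 1/3): the guide would have opened chest 2 instead, probability 0; weight (1/3)·0 = 0.
If it is in chest 2 (prior 1/3): chest 3 is the lowest-numbered option available, probability 1; weight (1/3)·1 = 1/3.
If it is in chest 3 (prior 1/3): the guide opened chest 3, so this case is ruled out; weight (1/3)·0 = 0.
The weights sum to 1/3.
So P(the ruby in chest 2 | the guide opened chest 3) = (1/3) / (1/3) = 1.

1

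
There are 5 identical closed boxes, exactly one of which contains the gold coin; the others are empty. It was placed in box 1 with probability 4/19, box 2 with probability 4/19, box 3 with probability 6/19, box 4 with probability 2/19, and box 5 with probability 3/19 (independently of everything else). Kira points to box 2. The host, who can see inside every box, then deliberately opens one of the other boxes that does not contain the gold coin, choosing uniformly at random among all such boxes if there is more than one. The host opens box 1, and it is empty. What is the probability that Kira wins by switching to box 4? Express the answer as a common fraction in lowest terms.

1/7

Consider each possible location of the gold coin in turn.
If it is in box 1 (prior 4/19): the host opened box 1, so this case is ruled out; weight (4/19)·0 = 0.
If it is in box 2 (prior 4/19): the host has 4 equally likely choices, so probability 1/4; weight (4/19)·(1/4) = 1/19.
If it is in box 3 (prior 6/19): the host has 3 equally likely choices, so probability 1/3; weight (6/19)·(1/3) = 2/19.
If it is in box 4 (prior 2/19): the host has 3 equally likely choices, so probability 1/3; weight (2/19)·(1/3) = 2/57.
If it is in box 5 (prior 3/19): the host has 3 equally likely choices, so probability 1/3; weight (3/19)·(1/3) = 1/19.
The weights sum to 14/57.
So P(the gold coin in box 4 | the host opened box 1) = (2/57) / (14/57) = 1/7.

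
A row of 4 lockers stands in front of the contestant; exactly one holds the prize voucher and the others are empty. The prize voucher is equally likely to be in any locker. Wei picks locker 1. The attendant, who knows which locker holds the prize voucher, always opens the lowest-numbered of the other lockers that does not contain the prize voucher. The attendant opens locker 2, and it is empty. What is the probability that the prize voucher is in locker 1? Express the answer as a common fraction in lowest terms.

Apply Bayes' rule, conditioning on where the prize voucher actually is.
If it is in any of lockers 1, 3, and 4 (prior 1/4 each): locker 2 is the lowest-numbered option available, probability 1; weight (1/4)·1 = 1/4 each.
If it is in locker 2 (prior 1/4): the attendant opened locker 2, so this case is ruled out; weight (1/4)·0 = 0.
The weights sum to 3/4.
So P(the prize voucher in locker 1 | the attendant opened locker 2) = (1/4) / (3/4) = 1/3.

1/3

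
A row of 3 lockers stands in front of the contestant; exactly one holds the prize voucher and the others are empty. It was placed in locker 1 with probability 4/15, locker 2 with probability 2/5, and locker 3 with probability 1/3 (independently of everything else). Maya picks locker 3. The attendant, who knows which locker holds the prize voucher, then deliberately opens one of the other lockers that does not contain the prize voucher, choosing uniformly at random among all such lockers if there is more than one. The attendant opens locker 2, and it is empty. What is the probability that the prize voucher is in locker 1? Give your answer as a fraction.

Condition on the true location of the prize voucher.
If it is in locker 1 (prior 4/15): the attendant has no choice, probability 1; weight (4/15)·1 = 4/15.
If it is in locker 2 (prior 2/5): the attendant opened locker 2, so this case is ruled out; weight (2/5)·0 = 0.
If it is in locker 3 (prior 1/3): the attendant has 2 equally likely choices, so probability 1/2; weight (1/3)·(1/2) = 1/6.
The weights sum to 13/30.
So P(the prize voucher in locker 1 | the attendant opened locker 2) = (4/15) / (13/30) = 8/13.

8/13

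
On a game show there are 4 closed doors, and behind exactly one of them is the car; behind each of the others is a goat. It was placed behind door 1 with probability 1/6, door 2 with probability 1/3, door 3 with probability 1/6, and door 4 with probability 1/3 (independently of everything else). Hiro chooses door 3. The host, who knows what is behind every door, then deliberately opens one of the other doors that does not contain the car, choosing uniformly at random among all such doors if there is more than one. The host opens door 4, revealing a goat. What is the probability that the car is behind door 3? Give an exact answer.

Apply Bayes' rule, conditioning on where the car actually is.
If it is behind door 1 (prior 1/6): the host has 2 equally likely choices, so probability 1/2; weight (1/6)·(1/2) = 1/12.
If it is behind door 2 (prior 1/3): the host has 2 equally likely choices, so probability 1/2; weight (1/3)·(1/2) = 1/6.
If it is behind door 3 (prior 1/6): the host has 3 equally likely choices, so probability 1/3; weight (1/6)·(1/3) = 1/18.
If it is behind door 4 (prior 1/3): the host opened door 4, so this case is ruled out; weight (1/3)·0 = 0.
The weights sum to 11/36.
So P(the car behind door 3 | the host opened door 4) = (1/18) / (11/36) = 2/11.

2/11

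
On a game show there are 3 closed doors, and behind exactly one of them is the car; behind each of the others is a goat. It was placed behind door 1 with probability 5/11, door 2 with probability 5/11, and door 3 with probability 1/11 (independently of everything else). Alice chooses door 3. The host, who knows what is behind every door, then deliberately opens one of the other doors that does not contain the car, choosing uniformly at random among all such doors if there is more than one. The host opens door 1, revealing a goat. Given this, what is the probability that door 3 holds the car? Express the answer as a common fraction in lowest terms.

1/11

Condition on the true location of the car.
If it is behind door 1 (prior 5/11): the host opened door 1, so this case is ruled out; weight (5/11)·0 = 0.
If it is behind door 2 (prior 5/11): the host has no choice, probability 1; weight (5/11)·1 = 5/11.
If it is behind door 3 (prior 1/11): the host has 2 equally likely choices, so probability 1/2; weight (1/11)·(1/2) = 1/22.
The weights sum to 1/2.
So P(the car behind door 3 | the host opened door 1) = (1/22) / (1/2) = 1/11.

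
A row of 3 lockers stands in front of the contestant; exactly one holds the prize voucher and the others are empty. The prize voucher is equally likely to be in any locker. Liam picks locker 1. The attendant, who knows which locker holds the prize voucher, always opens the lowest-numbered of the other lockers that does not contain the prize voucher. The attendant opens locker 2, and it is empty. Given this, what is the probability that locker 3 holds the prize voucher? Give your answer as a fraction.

1/2

Consider each possible location of the prize voucher in turn.
If it is in either of lockers 1 and 3 (prior 1/3 each): locker 2 is the lowest-numbered option available, probability 1; weight (1/3)·1 = 1/3 each.
If it is in locker 2 (prior 1/3): the attendant opened locker 2, so this case is ruled out; weight (1/3)·0 = 0.
The weights sum to 2/3.
So P(the prize voucher in locker 3 | the attendant opened locker 2) = (1/3) / (2/3) = 1/2.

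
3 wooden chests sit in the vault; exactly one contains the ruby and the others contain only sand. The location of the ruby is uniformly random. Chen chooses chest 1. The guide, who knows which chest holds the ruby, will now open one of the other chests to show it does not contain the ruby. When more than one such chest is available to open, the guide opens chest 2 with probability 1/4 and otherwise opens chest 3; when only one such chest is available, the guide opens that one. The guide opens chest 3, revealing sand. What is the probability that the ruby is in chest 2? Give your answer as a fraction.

4/7

Apply Bayes' rule, conditioning on where the ruby actually is.
If it is in chest 1 (prior 1/3): chest 2 is available but not opened, probability 3/4; weight (1/3)·(3/4) = 1/4.
If it is in chest 2 (prior 1/3): only chest 3 is available, probability 1; weight (1/3)·1 = 1/3.
If it is in chest 3 (prior 1/3): the guide opened chest 3, so this case is ruled out; weight (1/3)·0 = 0.
The weights sum to 7/12.
So P(the ruby in chest 2 | the guide opened chest 3) = (1/3) / (7/12) = 4/7.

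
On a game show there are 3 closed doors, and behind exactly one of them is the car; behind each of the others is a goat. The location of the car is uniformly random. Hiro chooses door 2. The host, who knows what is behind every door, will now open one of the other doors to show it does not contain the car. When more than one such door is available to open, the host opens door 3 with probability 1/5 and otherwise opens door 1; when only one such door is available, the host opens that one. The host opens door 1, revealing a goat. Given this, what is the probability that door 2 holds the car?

Apply Bayes' rule, conditioning on where the car actually is.
If it is behind door 1 (prior 1/3): the host opened door 1, so this case is ruled out; weight (1/3)·0 = 0.
If it is behind door 2 (prior 1/3): door 3 is available but not opened, probability 4/5; weight (1/3)·(4/5) = 4/15.
If it is behind door 3 (prior 1/3): only door 1 is available, probability 1; weight (1/3)·1 = 1/3.
The weights sum to 3/5.
So P(the car behind door 2 | the host opened door 1) = (4/15) / (3/5) = 4/9.

4/9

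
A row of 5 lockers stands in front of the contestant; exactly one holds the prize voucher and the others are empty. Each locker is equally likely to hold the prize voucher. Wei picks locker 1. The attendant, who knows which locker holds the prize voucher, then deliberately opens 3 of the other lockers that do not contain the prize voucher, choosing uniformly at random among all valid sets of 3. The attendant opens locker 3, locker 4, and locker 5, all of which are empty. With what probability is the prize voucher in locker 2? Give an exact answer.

4/5

Consider each possible location of the prize voucher in turn.
If it is in locker 1 (prior 1/5): the attendant has 4 equally likely choices, so probability 1/4; weight (1/5)·(1/4) = 1/20.
If it is in locker 2 (prior 1/5): the attendant has no choice, probability 1; weight (1/5)·1 = 1/5.
If it is in any of lockers 3, 4, and 5 (prior 1/5 each): that locker was opened and seen not to hold the prize — ruled out; weight (1/5)·0 = 0 each.
The weights sum to 1/4.
So P(the prize voucher in locker 2 | the attendant opened locker 3, locker 4, and locker 5) = (1/5) / (1/4) = 4/5.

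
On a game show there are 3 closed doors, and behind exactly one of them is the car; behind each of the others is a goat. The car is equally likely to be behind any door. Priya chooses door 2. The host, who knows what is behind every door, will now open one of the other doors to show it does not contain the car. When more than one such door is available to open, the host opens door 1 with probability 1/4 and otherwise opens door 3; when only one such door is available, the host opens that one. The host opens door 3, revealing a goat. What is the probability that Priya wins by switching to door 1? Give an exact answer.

4/7

Condition on the true location of the car.
If it is behind door 1 (prior 1/3): only door 3 is available, probability 1; weight (1/3)·1 = 1/3.
If it is behind door 2 (prior 1/3): door 1 is available but not opened, probability 3/4; weight (1/3)·(3/4) = 1/4.
If it is behind door 3 (prior 1/3): the host opened door 3, so this case is ruled out; weight (1/3)·0 = 0.
The weights sum to 7/12.
So P(the car behind door 1 | the host opened door 3) = (1/3) / (7/12) = 4/7.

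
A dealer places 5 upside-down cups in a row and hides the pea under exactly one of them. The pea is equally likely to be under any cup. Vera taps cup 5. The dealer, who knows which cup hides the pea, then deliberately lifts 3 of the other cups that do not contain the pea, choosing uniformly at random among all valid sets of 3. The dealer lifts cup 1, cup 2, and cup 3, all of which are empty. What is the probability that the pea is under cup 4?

Consider each possible location of the pea in turn.
If it is under any of cups 1, 2, and 3 (prior 1/5 each): that cup was opened and seen not to hold the prize — ruled out; weight (1/5)·0 = 0 each.
If it is under cup 4 (prior 1/5): the dealer has no choice, probability 1; weight (1/5)·1 = 1/5.
If it is under cup 5 (prior 1/5): the dealer has 4 equally likely choices, so probability 1/4; weight (1/5)·(1/4) = 1/20.
The weights sum to 1/4.
So P(the pea under cup 4 | the dealer opened cup 1, cup 2, and cup 3) = (1/5) / (1/4) = 4/5.

4/5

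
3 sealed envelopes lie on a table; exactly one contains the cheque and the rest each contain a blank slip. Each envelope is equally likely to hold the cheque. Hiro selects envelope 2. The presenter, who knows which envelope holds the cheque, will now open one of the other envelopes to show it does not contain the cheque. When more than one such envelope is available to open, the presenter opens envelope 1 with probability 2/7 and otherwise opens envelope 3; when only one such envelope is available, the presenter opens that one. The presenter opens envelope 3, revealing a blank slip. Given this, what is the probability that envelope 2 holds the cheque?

Consider each possible location of the cheque in turn.
If it is in envelope 1 (prior 1/3): only envelope 3 is available, probability 1; weight (1/3)·1 = 1/3.
If it is in envelope 2 (prior 1/3): envelope 1 is available but not opened, probability 5/7; weight (1/3)·(5/7) = 5/21.
If it is in envelope 3 (prior 1/3): the presenter opened envelope 3, so this case is ruled out; weight (1/3)·0 = 0.
The weights sum to 4/7.
So P(the cheque in envelope 2 | the presenter opened envelope 3) = (5/21) / (4/7) = 5/12.

5/12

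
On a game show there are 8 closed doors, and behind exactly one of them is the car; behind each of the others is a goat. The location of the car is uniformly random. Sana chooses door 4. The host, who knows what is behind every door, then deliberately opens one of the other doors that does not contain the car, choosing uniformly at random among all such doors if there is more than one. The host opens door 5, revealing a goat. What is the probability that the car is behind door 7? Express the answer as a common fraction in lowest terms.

Condition on the true location of the car.
If it is behind any of doors 1, 2, 3, 6, 7, and 8 (prior 1/8 each): the host has 6 equally likely choices, so probability 1/6; weight (1/8)·(1/6) = 1/48 each.
If it is behind door 4 (prior 1/8): the host has 7 equally likely choices, so probability 1/7; weight (1/8)·(1/7) = 1/56.
If it is behind door 5 (prior 1/8): the host opened door 5, so this case is ruled out; weight (1/8)·0 = 0.
The weights sum to 1/7.
So P(the car behind door 7 | the host opened door 5) = (1/48) / (1/7) = 7/48.

7/48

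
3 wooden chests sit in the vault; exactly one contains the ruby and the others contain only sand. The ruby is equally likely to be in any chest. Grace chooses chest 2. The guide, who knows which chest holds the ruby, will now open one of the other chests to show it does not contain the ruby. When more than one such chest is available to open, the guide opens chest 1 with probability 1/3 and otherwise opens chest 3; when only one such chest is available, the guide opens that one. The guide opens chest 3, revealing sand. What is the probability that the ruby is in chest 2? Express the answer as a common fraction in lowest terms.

2/5

Condition on the true location of the ruby.
If it is in chest 1 (prior 1/3): only chest 3 is available, probability 1; weight (1/3)·1 = 1/3.
If it is in chest 2 (prior 1/3): chest 1 is available but not opened, probability 2/3; weight (1/3)·(2/3) = 2/9.
If it is in chest 3 (prior 1/3): the guide opened chest 3, so this case is ruled out; weight (1/3)·0 = 0.
The weights sum to 5/9.
So P(the ruby in chest 2 | the guide opened chest 3) = (2/9) / (5/9) = 2/5.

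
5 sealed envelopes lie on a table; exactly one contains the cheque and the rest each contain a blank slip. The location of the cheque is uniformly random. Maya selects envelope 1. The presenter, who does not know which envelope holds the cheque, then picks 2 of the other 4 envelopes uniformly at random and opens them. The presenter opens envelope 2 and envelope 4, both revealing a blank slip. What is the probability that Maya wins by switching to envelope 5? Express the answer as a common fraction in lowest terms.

Because the presenter chose which envelopes to open without knowing where the cheque is, the choice is independent of the prize location. Learning that none of the 2 opened envelopes holds the cheque simply rules out those 2 locations and leaves the remaining 3 envelopes still equally likely by symmetry.
So P(the cheque in envelope 5) = 1/3.

1/3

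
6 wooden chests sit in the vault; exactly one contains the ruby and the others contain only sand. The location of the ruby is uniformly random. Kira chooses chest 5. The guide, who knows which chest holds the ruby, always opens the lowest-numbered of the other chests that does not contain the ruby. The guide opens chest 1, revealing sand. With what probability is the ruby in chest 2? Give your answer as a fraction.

Apply Bayes' rule, conditioning on where the ruby actually is.
If it is in chest 1 (prior 1/6): the guide opened chest 1, so this case is ruled out; weight (1/6)·0 = 0.
If it is in any of chests 2, 3, 4, 5, and 6 (prior 1/6 each): chest 1 is the lowest-numbered option available, probability 1; weight (1/6)·1 = 1/6 each.
The weights sum to 5/6.
So P(the ruby in chest 2 | the guide opened chest 1) = (1/6) / (5/6) = 1/5.

1/5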